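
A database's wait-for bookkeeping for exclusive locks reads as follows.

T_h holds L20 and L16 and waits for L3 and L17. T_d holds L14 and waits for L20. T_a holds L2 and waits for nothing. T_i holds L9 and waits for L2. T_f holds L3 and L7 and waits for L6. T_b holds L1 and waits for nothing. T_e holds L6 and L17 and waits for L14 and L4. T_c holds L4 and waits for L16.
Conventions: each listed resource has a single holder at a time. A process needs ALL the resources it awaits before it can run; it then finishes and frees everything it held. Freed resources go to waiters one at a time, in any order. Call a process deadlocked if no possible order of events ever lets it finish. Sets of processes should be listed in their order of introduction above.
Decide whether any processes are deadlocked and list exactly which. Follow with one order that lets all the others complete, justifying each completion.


Deadlocked set: T_h, T_d, T_f, T_e and T_c.
Key observation: the cycle T_h -> T_f -> T_e -> T_d -> T_h can never break — each member waits on the next; T_c is caught in further circular waits.
One completion order for the rest: T_a, T_b, T_i.
Check, step by step:
  run T_a (it waits on nothing); releases L2
  run T_b (it waits on nothing); releases L1
  T_i waits on L2 — all released -> runs and releases L9


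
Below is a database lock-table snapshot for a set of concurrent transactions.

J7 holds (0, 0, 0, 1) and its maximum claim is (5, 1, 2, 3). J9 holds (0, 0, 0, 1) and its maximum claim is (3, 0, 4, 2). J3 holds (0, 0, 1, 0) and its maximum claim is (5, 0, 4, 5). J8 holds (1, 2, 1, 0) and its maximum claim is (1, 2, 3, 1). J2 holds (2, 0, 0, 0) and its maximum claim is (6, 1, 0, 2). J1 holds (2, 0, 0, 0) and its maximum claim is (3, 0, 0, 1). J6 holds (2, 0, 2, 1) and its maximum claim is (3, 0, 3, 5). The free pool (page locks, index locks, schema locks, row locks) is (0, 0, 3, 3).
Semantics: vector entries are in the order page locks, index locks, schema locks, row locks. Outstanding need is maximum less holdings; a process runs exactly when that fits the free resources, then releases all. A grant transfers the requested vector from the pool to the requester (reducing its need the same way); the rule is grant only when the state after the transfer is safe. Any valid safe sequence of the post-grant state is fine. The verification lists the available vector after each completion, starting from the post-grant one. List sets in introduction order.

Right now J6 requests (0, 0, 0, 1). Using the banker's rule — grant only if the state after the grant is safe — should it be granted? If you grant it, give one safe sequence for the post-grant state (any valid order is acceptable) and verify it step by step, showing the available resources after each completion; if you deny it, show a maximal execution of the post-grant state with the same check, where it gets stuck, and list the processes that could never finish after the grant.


GRANT. The post-grant state is safe; one safe sequence: J8, J1, J9, J6, J3, J7, J2.
Key observation: granting shrinks the pool to (0, 0, 3, 2), yet J8 still fits and the chain goes through.
Verifying the post-grant state step by step:
  pool = (0, 0, 3, 2)
  run J8 (needs (0, 0, 2, 1), free (0, 0, 3, 2)); after release of (1, 2, 1, 0) the pool is (1, 2, 4, 2)
  run J1 (needs (1, 0, 0, 1), free (1, 2, 4, 2)); after release of (2, 0, 0, 0) the pool is (3, 2, 4, 2)
  run J9 (needs (3, 0, 4, 1), free (3, 2, 4, 2)); after release of (0, 0, 0, 1) the pool is (3, 2, 4, 3)
  run J6 (needs (1, 0, 1, 3), free (3, 2, 4, 3)); after release of (2, 0, 2, 2) the pool is (5, 2, 6, 5)
  run J3 (needs (5, 0, 3, 5), free (5, 2, 6, 5)); after release of (0, 0, 1, 0) the pool is (5, 2, 7, 5)
  run J7 (needs (5, 1, 2, 2), free (5, 2, 7, 5)); after release of (0, 0, 0, 1) the pool is (5, 2, 7, 6)
  run J2 (needs (4, 1, 0, 2), free (5, 2, 7, 6)); after release of (2, 0, 0, 0) the pool is (7, 2, 7, 6)


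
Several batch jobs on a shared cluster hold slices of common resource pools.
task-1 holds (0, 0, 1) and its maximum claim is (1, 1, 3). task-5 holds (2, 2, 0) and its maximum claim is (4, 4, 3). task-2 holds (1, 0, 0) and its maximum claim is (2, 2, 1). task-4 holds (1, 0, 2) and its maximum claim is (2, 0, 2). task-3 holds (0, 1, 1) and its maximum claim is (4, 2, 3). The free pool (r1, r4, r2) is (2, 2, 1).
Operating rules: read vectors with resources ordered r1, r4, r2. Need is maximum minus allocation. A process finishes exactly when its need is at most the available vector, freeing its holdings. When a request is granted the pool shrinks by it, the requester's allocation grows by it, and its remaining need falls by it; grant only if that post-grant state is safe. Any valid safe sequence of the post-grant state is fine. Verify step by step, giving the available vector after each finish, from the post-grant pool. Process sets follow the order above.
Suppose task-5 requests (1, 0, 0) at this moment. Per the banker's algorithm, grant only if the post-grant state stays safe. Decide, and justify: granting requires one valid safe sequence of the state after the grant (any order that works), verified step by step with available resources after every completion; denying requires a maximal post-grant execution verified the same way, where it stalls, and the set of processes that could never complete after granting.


GRANT: granting preserves safety; a valid post-grant sequence is task-4, task-5, task-3, task-2, task-1.
Key observation: post-grant, (1, 2, 1) remains, and an order beginning with task-4 completes everyone.
Step-by-step check of the post-grant state:
  pool = (1, 2, 1)
  task-4 needs (1, 0, 0) <= (1, 2, 1) -> finishes; pool += (1, 0, 2) = (2, 2, 3)
  task-5 needs (1, 2, 3) <= (2, 2, 3) -> finishes; pool += (3, 2, 0) = (5, 4, 3)
  task-3 needs (4, 1, 2) <= (5, 4, 3) -> finishes; pool += (0, 1, 1) = (5, 5, 4)
  task-2 needs (1, 2, 1) <= (5, 5, 4) -> finishes; pool += (1, 0, 0) = (6, 5, 4)
  task-1 needs (1, 1, 2) <= (6, 5, 4) -> finishes; pool += (0, 0, 1) = (6, 5, 5)


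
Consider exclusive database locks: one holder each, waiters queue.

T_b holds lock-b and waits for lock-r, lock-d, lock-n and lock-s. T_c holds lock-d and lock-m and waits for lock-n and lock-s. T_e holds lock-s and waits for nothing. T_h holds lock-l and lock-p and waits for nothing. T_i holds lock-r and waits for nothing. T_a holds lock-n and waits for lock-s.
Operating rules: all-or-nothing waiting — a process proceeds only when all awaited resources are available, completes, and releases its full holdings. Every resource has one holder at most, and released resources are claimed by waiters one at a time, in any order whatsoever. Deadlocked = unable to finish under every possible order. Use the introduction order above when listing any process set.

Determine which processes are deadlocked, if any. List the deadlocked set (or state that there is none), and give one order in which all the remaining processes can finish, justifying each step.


Nothing here is deadlocked.
Key observation: the wait graph is acyclic; completion cascades from the unblocked processes through everyone else.
The rest can finish in the order T_e, T_h, T_a, T_c, T_i, T_b.
Step-by-step check:
  run T_e (it waits on nothing); releases lock-s
  run T_h (it waits on nothing); releases lock-l and lock-p
  T_a: everything it awaited (lock-s) is free; runs, freeing lock-n
  T_c: everything it awaited (lock-n and lock-s) is free; runs, freeing lock-d and lock-m
  run T_i (it waits on nothing); releases lock-r
  T_b: everything it awaited (lock-r, lock-d, lock-n and lock-s) is free; runs, freeing lock-b


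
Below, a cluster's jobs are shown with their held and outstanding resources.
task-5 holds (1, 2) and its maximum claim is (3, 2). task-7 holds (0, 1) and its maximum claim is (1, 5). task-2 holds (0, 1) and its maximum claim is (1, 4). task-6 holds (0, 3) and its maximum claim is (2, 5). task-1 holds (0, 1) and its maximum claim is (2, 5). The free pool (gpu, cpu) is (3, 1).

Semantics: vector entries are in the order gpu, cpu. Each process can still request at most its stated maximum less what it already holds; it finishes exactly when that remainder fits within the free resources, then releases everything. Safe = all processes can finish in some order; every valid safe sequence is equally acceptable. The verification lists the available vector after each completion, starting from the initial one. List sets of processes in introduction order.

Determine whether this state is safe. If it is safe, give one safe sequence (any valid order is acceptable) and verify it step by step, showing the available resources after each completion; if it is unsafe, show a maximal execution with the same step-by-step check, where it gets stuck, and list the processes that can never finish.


SAFE — a valid safe sequence is task-5, task-2, task-1, task-6, task-7.
Key observation: at task-2 the run first touches a limit — (1, 3) against (4, 3), exact on a resource it actually requests.
Walking it through:
  pool = (3, 1)
  task-5: need (2, 0) fits (3, 1); releases (1, 2), pool now (4, 3)
  task-2: need (1, 3) fits (4, 3); releases (0, 1), pool now (4, 4)
  task-1: need (2, 4) fits (4, 4); releases (0, 1), pool now (4, 5)
  task-6: need (2, 2) fits (4, 5); releases (0, 3), pool now (4, 8)
  task-7: need (1, 4) fits (4, 8); releases (0, 1), pool now (4, 9)


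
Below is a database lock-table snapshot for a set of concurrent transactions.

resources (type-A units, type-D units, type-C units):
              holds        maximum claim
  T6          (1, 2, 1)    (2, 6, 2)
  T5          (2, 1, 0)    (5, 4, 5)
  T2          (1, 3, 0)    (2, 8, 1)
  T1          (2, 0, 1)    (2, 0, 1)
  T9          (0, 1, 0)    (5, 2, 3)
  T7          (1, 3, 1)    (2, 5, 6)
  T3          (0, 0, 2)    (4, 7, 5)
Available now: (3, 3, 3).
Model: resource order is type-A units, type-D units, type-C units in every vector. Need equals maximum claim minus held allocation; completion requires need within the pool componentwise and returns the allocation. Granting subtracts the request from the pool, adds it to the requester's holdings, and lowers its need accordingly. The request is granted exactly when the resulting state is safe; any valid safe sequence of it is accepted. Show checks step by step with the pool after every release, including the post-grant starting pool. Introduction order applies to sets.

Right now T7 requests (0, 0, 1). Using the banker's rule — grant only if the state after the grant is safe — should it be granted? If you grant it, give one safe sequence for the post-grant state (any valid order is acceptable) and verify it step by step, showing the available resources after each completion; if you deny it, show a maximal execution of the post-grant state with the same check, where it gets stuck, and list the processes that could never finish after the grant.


GRANT — the state after the grant stays safe, e.g. via T1, T9, T6, T7, T5, T2, T3.
Key observation: the transfer keeps a workable pool ((3, 3, 2)); T1 starts the safe sequence.
Step-by-step check of the post-grant state:
  pool = (3, 3, 2)
  run T1 (needs (0, 0, 0), free (3, 3, 2)); after release of (2, 0, 1) the pool is (5, 3, 3)
  run T9 (needs (5, 1, 3), free (5, 3, 3)); after release of (0, 1, 0) the pool is (5, 4, 3)
  run T6 (needs (1, 4, 1), free (5, 4, 3)); after release of (1, 2, 1) the pool is (6, 6, 4)
  run T7 (needs (1, 2, 4), free (6, 6, 4)); after release of (1, 3, 2) the pool is (7, 9, 6)
  run T5 (needs (3, 3, 5), free (7, 9, 6)); after release of (2, 1, 0) the pool is (9, 10, 6)
  run T2 (needs (1, 5, 1), free (9, 10, 6)); after release of (1, 3, 0) the pool is (10, 13, 6)
  run T3 (needs (4, 7, 3), free (10, 13, 6)); after release of (0, 0, 2) the pool is (10, 13, 8)


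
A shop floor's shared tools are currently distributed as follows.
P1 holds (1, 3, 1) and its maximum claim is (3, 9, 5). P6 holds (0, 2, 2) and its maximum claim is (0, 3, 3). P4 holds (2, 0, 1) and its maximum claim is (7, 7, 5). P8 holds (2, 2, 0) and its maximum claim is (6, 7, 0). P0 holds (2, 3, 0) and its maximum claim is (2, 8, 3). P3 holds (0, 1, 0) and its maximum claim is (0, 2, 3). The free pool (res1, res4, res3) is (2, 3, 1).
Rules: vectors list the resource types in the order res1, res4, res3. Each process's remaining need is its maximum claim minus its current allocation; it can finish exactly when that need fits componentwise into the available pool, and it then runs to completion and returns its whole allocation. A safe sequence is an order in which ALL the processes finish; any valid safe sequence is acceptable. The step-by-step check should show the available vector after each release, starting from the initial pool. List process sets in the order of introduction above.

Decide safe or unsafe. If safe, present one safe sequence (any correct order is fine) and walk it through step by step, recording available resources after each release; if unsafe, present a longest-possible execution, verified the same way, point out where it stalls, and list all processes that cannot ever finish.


UNSAFE.
Key observation: after P6, P3, P0, P8 complete, (6, 11, 3) is the best the pool ever gets, yet each leftover process wants more res3.
Going as far as possible: P6, P3, P0, P8; after that, nothing fits. Check, step by step:
  pool = (2, 3, 1)
  P6: need (0, 1, 1) fits (2, 3, 1); releases (0, 2, 2), pool now (2, 5, 3)
  P3: need (0, 1, 3) fits (2, 5, 3); releases (0, 1, 0), pool now (2, 6, 3)
  P0: need (0, 5, 3) fits (2, 6, 3); releases (2, 3, 0), pool now (4, 9, 3)
  P8: need (4, 5, 0) fits (4, 9, 3); releases (2, 2, 0), pool now (6, 11, 3)
  P1 cannot run: need (2, 6, 4) vs free (6, 11, 3) (insufficient res3)
  P4 cannot run: need (5, 7, 4) vs free (6, 11, 3) (insufficient res3)
Never able to finish: P1 and P4.


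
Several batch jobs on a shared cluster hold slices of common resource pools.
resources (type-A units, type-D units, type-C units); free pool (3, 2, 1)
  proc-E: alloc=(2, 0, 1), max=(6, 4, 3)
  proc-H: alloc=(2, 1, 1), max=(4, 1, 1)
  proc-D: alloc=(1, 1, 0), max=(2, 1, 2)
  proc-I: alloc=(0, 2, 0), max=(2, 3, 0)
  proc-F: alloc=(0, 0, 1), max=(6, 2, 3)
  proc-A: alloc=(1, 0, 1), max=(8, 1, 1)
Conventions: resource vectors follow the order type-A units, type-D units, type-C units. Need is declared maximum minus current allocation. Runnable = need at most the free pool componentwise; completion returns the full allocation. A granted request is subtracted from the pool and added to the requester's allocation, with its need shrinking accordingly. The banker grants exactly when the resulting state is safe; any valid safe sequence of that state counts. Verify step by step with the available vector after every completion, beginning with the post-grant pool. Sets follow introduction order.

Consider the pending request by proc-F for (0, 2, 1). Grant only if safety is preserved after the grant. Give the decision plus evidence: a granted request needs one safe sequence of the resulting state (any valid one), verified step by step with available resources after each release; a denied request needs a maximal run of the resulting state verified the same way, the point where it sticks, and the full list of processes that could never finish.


DENY — the pretend-granted state is unsafe.
Key observation: after proc-H, proc-I the pool peaks at (5, 3, 1), and each blocked process is short somewhere: proc-E on type-D units, type-C units; proc-D on type-C units; proc-F on type-A units; proc-A on type-A units.
On the post-grant state, proc-H, proc-I is a maximal run — nothing extends it. Verifying each step:
  pool = (3, 0, 0)
  proc-H needs (2, 0, 0) <= (3, 0, 0) -> finishes; pool += (2, 1, 1) = (5, 1, 1)
  proc-I needs (2, 1, 0) <= (5, 1, 1) -> finishes; pool += (0, 2, 0) = (5, 3, 1)
  blocked: proc-E wants (4, 4, 2), pool (5, 3, 1) — not enough type-D units and type-C units
  blocked: proc-D wants (1, 0, 2), pool (5, 3, 1) — not enough type-C units
  blocked: proc-F wants (6, 0, 1), pool (5, 3, 1) — not enough type-A units
  blocked: proc-A wants (7, 1, 0), pool (5, 3, 1) — not enough type-A units
Processes that could never finish after the grant: proc-E, proc-D, proc-F and proc-A.


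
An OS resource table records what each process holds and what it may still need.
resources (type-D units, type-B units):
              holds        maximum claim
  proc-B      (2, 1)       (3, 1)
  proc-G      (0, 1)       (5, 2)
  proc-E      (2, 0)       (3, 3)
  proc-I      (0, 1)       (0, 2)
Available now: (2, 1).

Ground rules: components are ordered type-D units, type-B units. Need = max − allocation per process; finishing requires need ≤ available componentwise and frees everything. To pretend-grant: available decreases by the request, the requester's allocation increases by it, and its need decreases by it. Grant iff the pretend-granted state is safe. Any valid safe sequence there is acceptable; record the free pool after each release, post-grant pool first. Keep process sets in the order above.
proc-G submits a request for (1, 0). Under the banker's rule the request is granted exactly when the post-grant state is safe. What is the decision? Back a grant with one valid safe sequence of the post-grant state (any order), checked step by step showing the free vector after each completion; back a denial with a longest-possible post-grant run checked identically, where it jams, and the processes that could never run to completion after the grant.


GRANT: granting preserves safety; a valid post-grant sequence is proc-B, proc-I, proc-E, proc-G.
Key observation: post-grant, (1, 1) remains, and an order beginning with proc-B completes everyone.
Check on the post-grant state, step by step:
  pool = (1, 1)
  proc-B needs (1, 0) <= (1, 1) -> finishes; pool += (2, 1) = (3, 2)
  proc-I needs (0, 1) <= (3, 2) -> finishes; pool += (0, 1) = (3, 3)
  proc-E needs (1, 3) <= (3, 3) -> finishes; pool += (2, 0) = (5, 3)
  proc-G needs (4, 1) <= (5, 3) -> finishes; pool += (1, 1) = (6, 4)


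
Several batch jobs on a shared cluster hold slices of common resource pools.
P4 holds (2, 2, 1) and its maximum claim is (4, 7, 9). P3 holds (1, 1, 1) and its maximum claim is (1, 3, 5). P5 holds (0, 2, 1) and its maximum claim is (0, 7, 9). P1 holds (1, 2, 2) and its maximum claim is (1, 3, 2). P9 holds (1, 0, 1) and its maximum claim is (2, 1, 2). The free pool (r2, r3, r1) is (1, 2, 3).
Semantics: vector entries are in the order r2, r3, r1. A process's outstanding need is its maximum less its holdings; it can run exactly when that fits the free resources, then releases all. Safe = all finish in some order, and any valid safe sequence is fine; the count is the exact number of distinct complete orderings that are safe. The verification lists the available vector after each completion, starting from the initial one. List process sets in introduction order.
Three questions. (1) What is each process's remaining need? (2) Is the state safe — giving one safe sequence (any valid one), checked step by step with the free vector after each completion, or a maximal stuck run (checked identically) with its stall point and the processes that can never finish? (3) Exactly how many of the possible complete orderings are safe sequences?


(1) Need matrix, components ordered r2, r3, r1:
  P4: (2, 5, 8)
  P3: (0, 2, 4)
  P5: (0, 5, 8)
  P1: (0, 1, 0)
  P9: (1, 1, 1)
(2) The state is UNSAFE.
Key observation: the wall is r1: completing P1, P9, P3 brings the pool only to (4, 5, 7), and all the rest need more.
Going as far as possible: P1, P9, P3; after that, nothing fits. Walking it through:
  pool = (1, 2, 3)
  P1 needs (0, 1, 0) <= (1, 2, 3) -> finishes; pool += (1, 2, 2) = (2, 4, 5)
  P9 needs (1, 1, 1) <= (2, 4, 5) -> finishes; pool += (1, 0, 1) = (3, 4, 6)
  P3 needs (0, 2, 4) <= (3, 4, 6) -> finishes; pool += (1, 1, 1) = (4, 5, 7)
  P4 still needs (2, 5, 8) but only (4, 5, 7) is free — short on r1
  P5 still needs (0, 5, 8) but only (4, 5, 7) is free — short on r1
Permanently blocked: P4 and P5.
(3) Precisely 0 of the possible complete orderings are safe sequences.


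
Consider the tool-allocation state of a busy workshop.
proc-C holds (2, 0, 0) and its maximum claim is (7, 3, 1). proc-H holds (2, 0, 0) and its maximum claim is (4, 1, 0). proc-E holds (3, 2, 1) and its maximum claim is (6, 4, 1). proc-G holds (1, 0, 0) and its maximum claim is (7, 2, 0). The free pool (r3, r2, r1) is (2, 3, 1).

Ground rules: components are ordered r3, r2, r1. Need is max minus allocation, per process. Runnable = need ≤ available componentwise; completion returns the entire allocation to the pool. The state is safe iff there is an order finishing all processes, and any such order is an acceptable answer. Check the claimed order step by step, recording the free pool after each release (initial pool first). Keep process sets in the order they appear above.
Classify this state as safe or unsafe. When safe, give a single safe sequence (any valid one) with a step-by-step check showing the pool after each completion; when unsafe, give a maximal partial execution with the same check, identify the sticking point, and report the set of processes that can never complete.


SAFE — a valid safe sequence is proc-H, proc-E, proc-C, proc-G.
Key observation: the order's first zero-slack moment is proc-H ((2, 1, 0) needed, (2, 3, 1) free — a requested resource with nothing to spare).
Step-by-step check:
  pool = (2, 3, 1)
  proc-H needs (2, 1, 0) <= (2, 3, 1) -> finishes; pool += (2, 0, 0) = (4, 3, 1)
  proc-E needs (3, 2, 0) <= (4, 3, 1) -> finishes; pool += (3, 2, 1) = (7, 5, 2)
  proc-C needs (5, 3, 1) <= (7, 5, 2) -> finishes; pool += (2, 0, 0) = (9, 5, 2)
  proc-G needs (6, 2, 0) <= (9, 5, 2) -> finishes; pool += (1, 0, 0) = (10, 5, 2)


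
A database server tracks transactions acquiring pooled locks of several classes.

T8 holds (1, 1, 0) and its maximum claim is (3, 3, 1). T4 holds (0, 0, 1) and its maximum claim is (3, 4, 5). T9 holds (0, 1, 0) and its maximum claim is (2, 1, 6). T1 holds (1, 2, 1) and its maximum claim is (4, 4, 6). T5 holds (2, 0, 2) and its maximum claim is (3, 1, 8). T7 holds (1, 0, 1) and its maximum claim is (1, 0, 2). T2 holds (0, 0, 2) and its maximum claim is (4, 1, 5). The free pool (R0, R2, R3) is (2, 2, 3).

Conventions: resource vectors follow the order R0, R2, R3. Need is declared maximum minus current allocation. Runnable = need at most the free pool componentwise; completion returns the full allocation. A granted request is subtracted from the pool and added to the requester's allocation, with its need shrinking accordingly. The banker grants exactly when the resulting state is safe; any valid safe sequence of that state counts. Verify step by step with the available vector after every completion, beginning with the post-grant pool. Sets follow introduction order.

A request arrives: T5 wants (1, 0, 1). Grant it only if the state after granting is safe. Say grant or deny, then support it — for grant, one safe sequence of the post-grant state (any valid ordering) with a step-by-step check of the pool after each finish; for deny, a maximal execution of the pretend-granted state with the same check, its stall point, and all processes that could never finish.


DENY — the pretend-granted state is unsafe.
Key observation: after T7, T8 the pool peaks at (3, 3, 3), and each blocked process is short somewhere: T4 on R2, R3; T9 on R3; T1 on R3; T5 on R3; T2 on R0.
After a pretend grant, a maximal execution: T7, T8 — then nothing else fits. Check, step by step:
  pool = (1, 2, 2)
  run T7 (needs (0, 0, 1), free (1, 2, 2)); after release of (1, 0, 1) the pool is (2, 2, 3)
  run T8 (needs (2, 2, 1), free (2, 2, 3)); after release of (1, 1, 0) the pool is (3, 3, 3)
  T4 still needs (3, 4, 4) but only (3, 3, 3) is free — short on R2 and R3
  T9 still needs (2, 0, 6) but only (3, 3, 3) is free — short on R3
  T1 still needs (3, 2, 5) but only (3, 3, 3) is free — short on R3
  T5 still needs (0, 1, 5) but only (3, 3, 3) is free — short on R3
  T2 still needs (4, 1, 3) but only (3, 3, 3) is free — short on R0
Processes that could never finish after the grant: T4, T9, T1, T5 and T2.


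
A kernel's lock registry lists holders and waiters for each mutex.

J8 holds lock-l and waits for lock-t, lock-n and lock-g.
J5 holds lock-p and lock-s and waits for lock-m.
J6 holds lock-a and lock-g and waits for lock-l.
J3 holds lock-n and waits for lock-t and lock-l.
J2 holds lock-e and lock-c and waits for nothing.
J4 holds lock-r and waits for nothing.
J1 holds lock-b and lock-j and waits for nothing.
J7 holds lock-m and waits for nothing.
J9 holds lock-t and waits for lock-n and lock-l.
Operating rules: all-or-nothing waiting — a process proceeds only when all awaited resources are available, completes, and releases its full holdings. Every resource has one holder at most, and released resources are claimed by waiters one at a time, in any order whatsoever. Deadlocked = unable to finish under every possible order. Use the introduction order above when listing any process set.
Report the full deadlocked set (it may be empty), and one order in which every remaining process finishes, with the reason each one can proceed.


The deadlocked set is J8, J6, J3 and J9.
Key observation: the knot is the closed ring of waits J8 -> J6 -> J8; J3 and J9 are caught in further circular waits.
A valid finishing order for the others: J1, J4, J7, J2, J5.
Step-by-step check:
  J1: no waits; runs immediately, freeing lock-b and lock-j
  J4: no waits; runs immediately, freeing lock-r
  J7: no waits; runs immediately, freeing lock-m
  J2: no waits; runs immediately, freeing lock-e and lock-c
  J5: everything it awaited (lock-m) is free; runs, freeing lock-p and lock-s


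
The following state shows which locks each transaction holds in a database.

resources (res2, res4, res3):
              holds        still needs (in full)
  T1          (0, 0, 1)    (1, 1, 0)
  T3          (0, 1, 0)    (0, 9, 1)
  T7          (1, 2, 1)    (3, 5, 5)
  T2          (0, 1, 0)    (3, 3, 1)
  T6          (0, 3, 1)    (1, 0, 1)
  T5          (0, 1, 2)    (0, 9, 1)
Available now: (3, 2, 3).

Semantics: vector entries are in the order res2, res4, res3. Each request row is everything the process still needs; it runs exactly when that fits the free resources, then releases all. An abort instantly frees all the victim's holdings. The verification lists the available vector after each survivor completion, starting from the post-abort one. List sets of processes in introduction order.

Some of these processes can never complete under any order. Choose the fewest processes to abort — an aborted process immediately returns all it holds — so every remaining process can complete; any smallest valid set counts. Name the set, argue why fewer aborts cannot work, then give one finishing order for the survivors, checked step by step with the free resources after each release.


Minimum abort set: T5.
Key observation: the returned (0, 1, 2) from T5 is what brings T3 — unrunnable before, under any order — into play at step 5.
Why nothing smaller works: aborting no one leaves the state deadlocked as given.
The survivors complete as T6, T2, T7, T1, T3. Check, step by step (starting from the post-abort pool):
  pool = (3, 3, 5)
  T6 needs (1, 0, 1) <= (3, 3, 5) -> finishes; pool += (0, 3, 1) = (3, 6, 6)
  T2 needs (3, 3, 1) <= (3, 6, 6) -> finishes; pool += (0, 1, 0) = (3, 7, 6)
  T7 needs (3, 5, 5) <= (3, 7, 6) -> finishes; pool += (1, 2, 1) = (4, 9, 7)
  T1 needs (1, 1, 0) <= (4, 9, 7) -> finishes; pool += (0, 0, 1) = (4, 9, 8)
  T3 needs (0, 9, 1) <= (4, 9, 8) -> finishes; pool += (0, 1, 0) = (4, 10, 8)


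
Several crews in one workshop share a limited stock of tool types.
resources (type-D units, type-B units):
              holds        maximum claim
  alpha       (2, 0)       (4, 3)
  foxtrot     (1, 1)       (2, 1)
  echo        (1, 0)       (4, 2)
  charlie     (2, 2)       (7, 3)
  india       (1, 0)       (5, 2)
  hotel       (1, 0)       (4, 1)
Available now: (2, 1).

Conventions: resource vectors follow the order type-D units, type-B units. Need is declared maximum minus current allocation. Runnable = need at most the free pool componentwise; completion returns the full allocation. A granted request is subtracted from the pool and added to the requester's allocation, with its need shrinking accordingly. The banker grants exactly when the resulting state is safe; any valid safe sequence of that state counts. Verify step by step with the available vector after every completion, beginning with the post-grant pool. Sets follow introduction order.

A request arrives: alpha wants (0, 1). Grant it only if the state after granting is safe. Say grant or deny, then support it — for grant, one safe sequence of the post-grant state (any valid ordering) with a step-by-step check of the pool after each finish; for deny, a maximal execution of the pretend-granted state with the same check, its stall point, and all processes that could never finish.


DENY: after the grant no complete ordering would exist.
Key observation: after foxtrot, hotel the pool peaks at (4, 1), and each blocked process is short somewhere: alpha on type-B units; echo on type-B units; charlie on type-D units; india on type-B units.
On the post-grant state, foxtrot, hotel is a maximal run — nothing extends it. Walking it through:
  pool = (2, 0)
  foxtrot needs (1, 0) <= (2, 0) -> finishes; pool += (1, 1) = (3, 1)
  hotel needs (3, 1) <= (3, 1) -> finishes; pool += (1, 0) = (4, 1)
  alpha still needs (2, 2) but only (4, 1) is free — short on type-B units
  echo still needs (3, 2) but only (4, 1) is free — short on type-B units
  charlie still needs (5, 1) but only (4, 1) is free — short on type-D units
  india still needs (4, 2) but only (4, 1) is free — short on type-B units
Processes that could never finish after the grant: alpha, echo, charlie and india.


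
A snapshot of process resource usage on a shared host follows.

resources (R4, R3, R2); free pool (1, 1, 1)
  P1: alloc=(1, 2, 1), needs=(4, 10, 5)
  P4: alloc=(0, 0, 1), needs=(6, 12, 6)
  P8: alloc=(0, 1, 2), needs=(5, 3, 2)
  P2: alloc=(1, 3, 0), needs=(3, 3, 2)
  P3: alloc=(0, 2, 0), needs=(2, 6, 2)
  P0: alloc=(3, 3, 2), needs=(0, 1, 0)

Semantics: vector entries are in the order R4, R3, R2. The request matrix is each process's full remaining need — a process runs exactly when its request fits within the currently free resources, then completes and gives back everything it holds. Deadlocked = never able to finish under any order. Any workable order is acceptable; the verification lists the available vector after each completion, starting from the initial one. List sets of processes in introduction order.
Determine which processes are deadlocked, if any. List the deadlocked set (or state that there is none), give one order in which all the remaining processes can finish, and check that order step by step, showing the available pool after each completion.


No process is deadlocked.
Key observation: there is always a runnable process — P0 first — so the state unwinds completely.
One completion order for the rest: P0, P2, P3, P8, P1, P4. Step-by-step check:
  pool = (1, 1, 1)
  P0 needs (0, 1, 0) <= (1, 1, 1) -> finishes; pool += (3, 3, 2) = (4, 4, 3)
  P2 needs (3, 3, 2) <= (4, 4, 3) -> finishes; pool += (1, 3, 0) = (5, 7, 3)
  P3 needs (2, 6, 2) <= (5, 7, 3) -> finishes; pool += (0, 2, 0) = (5, 9, 3)
  P8 needs (5, 3, 2) <= (5, 9, 3) -> finishes; pool += (0, 1, 2) = (5, 10, 5)
  P1 needs (4, 10, 5) <= (5, 10, 5) -> finishes; pool += (1, 2, 1) = (6, 12, 6)
  P4 needs (6, 12, 6) <= (6, 12, 6) -> finishes; pool += (0, 0, 1) = (6, 12, 7)


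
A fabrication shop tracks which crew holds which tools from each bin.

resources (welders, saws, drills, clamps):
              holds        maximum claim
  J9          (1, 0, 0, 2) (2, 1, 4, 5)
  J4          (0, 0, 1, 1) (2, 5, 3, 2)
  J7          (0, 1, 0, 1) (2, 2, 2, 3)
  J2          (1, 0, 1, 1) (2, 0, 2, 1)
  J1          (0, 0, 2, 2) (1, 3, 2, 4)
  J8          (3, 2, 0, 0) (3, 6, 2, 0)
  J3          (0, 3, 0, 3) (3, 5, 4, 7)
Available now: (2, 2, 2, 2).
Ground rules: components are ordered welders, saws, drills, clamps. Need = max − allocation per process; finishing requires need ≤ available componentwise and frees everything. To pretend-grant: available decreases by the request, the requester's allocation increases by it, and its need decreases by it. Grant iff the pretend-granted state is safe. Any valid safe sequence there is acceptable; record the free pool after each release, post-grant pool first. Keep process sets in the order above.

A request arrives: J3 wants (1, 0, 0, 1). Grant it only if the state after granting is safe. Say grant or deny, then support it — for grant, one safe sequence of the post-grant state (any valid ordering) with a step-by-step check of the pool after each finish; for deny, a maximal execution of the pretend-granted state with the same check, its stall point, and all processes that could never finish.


GRANT: granting preserves safety; a valid post-grant sequence is J2, J7, J1, J3, J9, J8, J4.
Key observation: the grant leaves (1, 2, 2, 1) free — enough for J2, whose release restarts the cascade.
Verifying the post-grant state step by step:
  pool = (1, 2, 2, 1)
  J2: need (1, 0, 1, 0) fits (1, 2, 2, 1); releases (1, 0, 1, 1), pool now (2, 2, 3, 2)
  J7: need (2, 1, 2, 2) fits (2, 2, 3, 2); releases (0, 1, 0, 1), pool now (2, 3, 3, 3)
  J1: need (1, 3, 0, 2) fits (2, 3, 3, 3); releases (0, 0, 2, 2), pool now (2, 3, 5, 5)
  J3: need (2, 2, 4, 3) fits (2, 3, 5, 5); releases (1, 3, 0, 4), pool now (3, 6, 5, 9)
  J9: need (1, 1, 4, 3) fits (3, 6, 5, 9); releases (1, 0, 0, 2), pool now (4, 6, 5, 11)
  J8: need (0, 4, 2, 0) fits (4, 6, 5, 11); releases (3, 2, 0, 0), pool now (7, 8, 5, 11)
  J4: need (2, 5, 2, 1) fits (7, 8, 5, 11); releases (0, 0, 1, 1), pool now (7, 8, 6, 12)


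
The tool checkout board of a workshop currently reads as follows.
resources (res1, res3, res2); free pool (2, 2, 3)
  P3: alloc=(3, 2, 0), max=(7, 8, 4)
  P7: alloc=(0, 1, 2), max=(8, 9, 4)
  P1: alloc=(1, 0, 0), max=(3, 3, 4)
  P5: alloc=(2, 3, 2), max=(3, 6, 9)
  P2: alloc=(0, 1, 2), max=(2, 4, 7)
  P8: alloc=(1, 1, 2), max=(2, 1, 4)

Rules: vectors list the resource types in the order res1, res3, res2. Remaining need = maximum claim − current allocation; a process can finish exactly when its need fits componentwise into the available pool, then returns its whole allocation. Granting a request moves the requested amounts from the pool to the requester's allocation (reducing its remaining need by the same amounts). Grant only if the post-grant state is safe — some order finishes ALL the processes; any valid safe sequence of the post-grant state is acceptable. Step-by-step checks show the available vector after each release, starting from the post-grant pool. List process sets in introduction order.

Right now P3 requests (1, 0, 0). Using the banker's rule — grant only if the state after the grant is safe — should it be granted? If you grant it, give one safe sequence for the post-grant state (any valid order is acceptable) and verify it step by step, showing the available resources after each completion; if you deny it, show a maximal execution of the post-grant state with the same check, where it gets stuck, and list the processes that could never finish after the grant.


GRANT: granting preserves safety; a valid post-grant sequence is P8, P2, P5, P1, P3, P7.
Key observation: the transfer keeps a workable pool ((1, 2, 3)); P8 starts the safe sequence.
Check on the post-grant state, step by step:
  pool = (1, 2, 3)
  run P8 (needs (1, 0, 2), free (1, 2, 3)); after release of (1, 1, 2) the pool is (2, 3, 5)
  run P2 (needs (2, 3, 5), free (2, 3, 5)); after release of (0, 1, 2) the pool is (2, 4, 7)
  run P5 (needs (1, 3, 7), free (2, 4, 7)); after release of (2, 3, 2) the pool is (4, 7, 9)
  run P1 (needs (2, 3, 4), free (4, 7, 9)); after release of (1, 0, 0) the pool is (5, 7, 9)
  run P3 (needs (3, 6, 4), free (5, 7, 9)); after release of (4, 2, 0) the pool is (9, 9, 9)
  run P7 (needs (8, 8, 2), free (9, 9, 9)); after release of (0, 1, 2) the pool is (9, 10, 11)


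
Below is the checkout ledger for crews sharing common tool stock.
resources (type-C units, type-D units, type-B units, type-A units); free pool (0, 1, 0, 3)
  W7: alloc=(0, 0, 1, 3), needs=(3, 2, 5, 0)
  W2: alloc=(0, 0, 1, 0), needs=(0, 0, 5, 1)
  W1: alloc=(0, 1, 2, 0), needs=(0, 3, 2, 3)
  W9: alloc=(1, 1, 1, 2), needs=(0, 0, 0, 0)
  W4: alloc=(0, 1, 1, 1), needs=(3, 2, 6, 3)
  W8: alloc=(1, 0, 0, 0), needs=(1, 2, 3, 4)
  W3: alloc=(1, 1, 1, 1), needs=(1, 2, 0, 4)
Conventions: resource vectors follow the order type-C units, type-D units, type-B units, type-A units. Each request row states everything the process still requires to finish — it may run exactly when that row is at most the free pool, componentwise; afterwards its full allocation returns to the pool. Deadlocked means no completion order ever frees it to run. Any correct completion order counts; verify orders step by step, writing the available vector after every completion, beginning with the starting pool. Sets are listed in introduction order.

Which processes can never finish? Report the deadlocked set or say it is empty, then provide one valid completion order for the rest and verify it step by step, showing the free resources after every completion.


Deadlocked set: W7, W2 and W4.
Key observation: W9, W3, W1, W8 can finish, but then (3, 4, 4, 6) is all there is, and the blocked group's type-B units demands exceed it.
One completion order for the rest: W9, W3, W1, W8. Check, step by step:
  pool = (0, 1, 0, 3)
  W9 needs (0, 0, 0, 0) <= (0, 1, 0, 3) -> finishes; pool += (1, 1, 1, 2) = (1, 2, 1, 5)
  W3 needs (1, 2, 0, 4) <= (1, 2, 1, 5) -> finishes; pool += (1, 1, 1, 1) = (2, 3, 2, 6)
  W1 needs (0, 3, 2, 3) <= (2, 3, 2, 6) -> finishes; pool += (0, 1, 2, 0) = (2, 4, 4, 6)
  W8 needs (1, 2, 3, 4) <= (2, 4, 4, 6) -> finishes; pool += (1, 0, 0, 0) = (3, 4, 4, 6)
None of the blocked processes ever fits:
  blocked: W7 wants (3, 2, 5, 0), pool (3, 4, 4, 6) — not enough type-B units
  blocked: W2 wants (0, 0, 5, 1), pool (3, 4, 4, 6) — not enough type-B units
  blocked: W4 wants (3, 2, 6, 3), pool (3, 4, 4, 6) — not enough type-B units


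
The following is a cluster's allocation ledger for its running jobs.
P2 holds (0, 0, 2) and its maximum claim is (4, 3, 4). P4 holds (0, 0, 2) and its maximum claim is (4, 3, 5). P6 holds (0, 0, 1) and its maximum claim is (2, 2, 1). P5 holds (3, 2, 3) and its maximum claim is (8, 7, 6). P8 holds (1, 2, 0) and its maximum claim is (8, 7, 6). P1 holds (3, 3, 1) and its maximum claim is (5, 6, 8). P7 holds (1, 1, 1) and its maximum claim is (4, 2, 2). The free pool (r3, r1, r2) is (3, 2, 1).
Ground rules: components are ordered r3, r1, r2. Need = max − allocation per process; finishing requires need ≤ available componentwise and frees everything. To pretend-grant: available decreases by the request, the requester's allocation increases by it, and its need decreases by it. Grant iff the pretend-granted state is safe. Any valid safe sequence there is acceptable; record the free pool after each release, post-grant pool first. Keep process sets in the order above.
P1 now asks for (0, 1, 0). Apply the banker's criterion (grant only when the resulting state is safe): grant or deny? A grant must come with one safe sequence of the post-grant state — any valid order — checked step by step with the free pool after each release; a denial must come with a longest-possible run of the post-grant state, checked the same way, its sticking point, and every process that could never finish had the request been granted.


DENY — the pretend-granted state is unsafe.
Key observation: after P7, P6 the pool peaks at (4, 2, 3), and each blocked process is short somewhere: P2 on r1; P4 on r1; P5 on r3, r1; P8 on r3, r1, r2; P1 on r2.
After a pretend grant, a maximal execution: P7, P6 — then nothing else fits. Walking it through:
  pool = (3, 1, 1)
  run P7 (needs (3, 1, 1), free (3, 1, 1)); after release of (1, 1, 1) the pool is (4, 2, 2)
  run P6 (needs (2, 2, 0), free (4, 2, 2)); after release of (0, 0, 1) the pool is (4, 2, 3)
  P2 still needs (4, 3, 2) but only (4, 2, 3) is free — short on r1
  P4 still needs (4, 3, 3) but only (4, 2, 3) is free — short on r1
  P5 still needs (5, 5, 3) but only (4, 2, 3) is free — short on r3 and r1
  P8 still needs (7, 5, 6) but only (4, 2, 3) is free — short on r3, r1 and r2
  P1 still needs (2, 2, 7) but only (4, 2, 3) is free — short on r2
Processes that could never finish after the grant: P2, P4, P5, P8 and P1.
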